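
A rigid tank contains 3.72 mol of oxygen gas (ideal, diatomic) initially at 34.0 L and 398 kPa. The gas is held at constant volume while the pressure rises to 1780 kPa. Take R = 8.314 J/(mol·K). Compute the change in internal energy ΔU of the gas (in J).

117000 J

T₁ = P₁V₁/(nR) = 398×34.0/(3.72×8.314) = 438 K.
Isochoric: V stays 34.0 L; P/T = const ⇒ T₂ = 1960 K, P₂ = 1780 kPa.
For an ideal gas ΔU = nCvΔT with Cv = (5/2)R = 20.8 J/(mol·K).
ΔU = 3.72×20.8×(1960−438) = 117000 J.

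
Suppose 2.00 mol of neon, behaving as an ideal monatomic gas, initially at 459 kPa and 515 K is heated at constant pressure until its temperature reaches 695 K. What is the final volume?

V₁ = nRT₁/P₁ = 2.00×8.314×515/459 = 18.7 L.
Isobaric: P stays 459 kPa; V/T = const ⇒ T₂ = 695 K, V₂ = 25.2 L.

25.2 L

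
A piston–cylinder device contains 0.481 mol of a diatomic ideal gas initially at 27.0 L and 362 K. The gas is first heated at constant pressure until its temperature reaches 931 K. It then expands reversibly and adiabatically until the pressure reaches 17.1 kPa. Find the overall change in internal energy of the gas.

3100 J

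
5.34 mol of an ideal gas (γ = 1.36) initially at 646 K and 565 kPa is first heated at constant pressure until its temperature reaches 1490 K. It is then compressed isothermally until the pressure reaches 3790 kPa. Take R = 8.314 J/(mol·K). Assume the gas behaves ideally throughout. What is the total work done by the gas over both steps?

V₁ = nRT₁/P₁ = 5.34×8.314×646/565 = 50.8 L.
Step 1 — Isobaric: P stays 565 kPa; V/T = const ⇒ T₂ = 1490 K, V₂ = 117 L.
W = PΔV = 565×(117−50.8) kPa·L = 37500 J.
ΔU = nCvΔT = 5.34×23.1×(1490−646) = 104000 J.
Q = ΔU + W = nCpΔT = 142000 J.
State after step 1: P = 565 kPa, V = 117 L, T = 1490 K.
Step 2 — Isothermal: T stays 1490 K; PV = const ⇒ V₂ = 17.5 L, P₂ = 3790 kPa.
ΔU = 0 (ideal gas, T constant).
W = nRT ln(V₂/V₁) = 5.34×8.314×1490×ln(0.149) = -126000 J.
Q = ΔU + W = -126000 J.
Net over both steps: W = -88400 J, Q = 15700 J, ΔU = 104000 J.

-88400 J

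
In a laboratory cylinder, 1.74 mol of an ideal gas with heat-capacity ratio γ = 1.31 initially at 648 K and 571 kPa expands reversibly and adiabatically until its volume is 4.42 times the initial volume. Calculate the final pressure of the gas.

81.5 kPa

V₁ = nRT₁/P₁ = 1.74×8.314×648/571 = 16.4 L.
Adiabatic: TV^(γ−1) = const ⇒ T₂ = 648×(0.226)^0.310 = 409 K; PV^γ = const ⇒ P₂ = 81.5 kPa.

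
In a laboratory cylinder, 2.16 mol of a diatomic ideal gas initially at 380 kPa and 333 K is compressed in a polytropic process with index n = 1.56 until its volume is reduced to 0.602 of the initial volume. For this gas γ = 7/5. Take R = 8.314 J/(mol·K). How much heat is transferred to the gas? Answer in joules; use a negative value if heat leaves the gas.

1400 J

V₁ = nRT₁/P₁ = 2.16×8.314×333/380 = 15.7 L.
Polytropic n=1.56: T₂ = T₁(V₁/V₂)^(n−1) = 333×(1.66)^0.56 = 442 K; P₂ = P₁(V₁/V₂)^n = 839 kPa.
W = (P₁V₁−P₂V₂)/(n−1) = (380×15.7−839×9.47)/0.56 = -3510 J.
ΔU = nCvΔT = 2.16×20.8×(442−333) = 4910 J.
Q = ΔU + W = 1400 J.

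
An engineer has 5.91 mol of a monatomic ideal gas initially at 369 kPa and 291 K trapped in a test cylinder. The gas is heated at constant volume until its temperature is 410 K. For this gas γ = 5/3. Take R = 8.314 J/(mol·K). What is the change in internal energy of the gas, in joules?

8770 J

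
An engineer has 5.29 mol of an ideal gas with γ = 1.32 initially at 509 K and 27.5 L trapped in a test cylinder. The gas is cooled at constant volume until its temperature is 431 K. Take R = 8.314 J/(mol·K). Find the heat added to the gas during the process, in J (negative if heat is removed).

-10700 J

P₁ = nRT₁/V₁ = 5.29×8.314×509/27.5 = 814 kPa.
Isochoric: V stays 27.5 L; P/T = const ⇒ T₂ = 431 K, P₂ = 689 kPa.
W = 0 (no volume change).
ΔU = nCvΔT = 5.29×26.0×(431−509) = -10700 J.
Q = ΔU = -10700 J.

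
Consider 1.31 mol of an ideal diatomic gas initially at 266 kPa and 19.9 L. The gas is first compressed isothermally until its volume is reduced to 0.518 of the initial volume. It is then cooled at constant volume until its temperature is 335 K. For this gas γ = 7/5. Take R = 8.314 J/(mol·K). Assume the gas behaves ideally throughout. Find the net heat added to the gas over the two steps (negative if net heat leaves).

-7590 J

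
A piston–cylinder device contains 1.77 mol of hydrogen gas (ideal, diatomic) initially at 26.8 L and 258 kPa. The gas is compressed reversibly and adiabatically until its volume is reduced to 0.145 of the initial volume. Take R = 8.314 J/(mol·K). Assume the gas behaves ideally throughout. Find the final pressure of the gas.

3850 kPa

T₁ = P₁V₁/(nR) = 258×26.8/(1.77×8.314) = 470 K.
Adiabatic: TV^(γ−1) = const ⇒ T₂ = 470×(6.90)^0.400 = 1020 K; PV^γ = const ⇒ P₂ = 3850 kPa.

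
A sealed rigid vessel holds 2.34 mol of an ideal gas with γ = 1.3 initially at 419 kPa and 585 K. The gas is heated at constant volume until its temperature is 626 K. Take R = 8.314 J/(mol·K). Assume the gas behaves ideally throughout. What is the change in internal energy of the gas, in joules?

2660 J

V₁ = nRT₁/P₁ = 2.34×8.314×585/419 = 27.2 L.
Isochoric: V stays 27.2 L; P/T = const ⇒ T₂ = 626 K, P₂ = 448 kPa.
For an ideal gas ΔU = nCvΔT with Cv = R/(γ−1) = 27.7 J/(mol·K).
ΔU = 2.34×27.7×(626−585) = 2660 J.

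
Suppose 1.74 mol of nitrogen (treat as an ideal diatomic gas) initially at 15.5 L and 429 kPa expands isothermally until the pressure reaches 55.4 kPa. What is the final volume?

T₁ = P₁V₁/(nR) = 429×15.5/(1.74×8.314) = 460 K.
Isothermal: T stays 460 K; PV = const ⇒ V₂ = 120 L, P₂ = 55.4 kPa.

120 L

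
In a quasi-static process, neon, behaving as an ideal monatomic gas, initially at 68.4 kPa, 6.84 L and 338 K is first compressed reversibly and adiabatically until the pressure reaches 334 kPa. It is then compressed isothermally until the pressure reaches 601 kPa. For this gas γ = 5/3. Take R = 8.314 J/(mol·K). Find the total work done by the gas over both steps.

-1140 J

n = P₁V₁/(RT₁) = 68.4×6.84/(8.314×338) = 0.166 mol.
Step 1 — Adiabatic: T₂/T₁ = (P₂/P₁)^((γ−1)/γ) ⇒ T₂ = 338×(4.88)^0.400 = 637 K; V₂ = 2.64 L.
ΔU = nCvΔT = 0.166×12.5×(637−338) = 622 J.
Q = 0 for an adiabatic process, so W = −ΔU = -622 J.
State after step 1: P = 334 kPa, V = 2.64 L, T = 637 K.
Step 2 — Isothermal: T stays 637 K; PV = const ⇒ V₂ = 1.47 L, P₂ = 601 kPa.
ΔU = 0 (ideal gas, T constant).
W = nRT ln(V₂/V₁) = 0.166×8.314×637×ln(0.556) = -518 J.
Q = ΔU + W = -518 J.
Net over both steps: W = -1140 J, Q = -518 J, ΔU = 622 J.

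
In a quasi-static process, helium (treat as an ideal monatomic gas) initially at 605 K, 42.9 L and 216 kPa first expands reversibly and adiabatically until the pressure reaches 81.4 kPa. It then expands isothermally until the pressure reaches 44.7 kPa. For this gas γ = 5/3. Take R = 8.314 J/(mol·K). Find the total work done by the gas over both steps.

n = P₁V₁/(RT₁) = 216×42.9/(8.314×605) = 1.84 mol.
Step 1 — Adiabatic: T₂/T₁ = (P₂/P₁)^((γ−1)/γ) ⇒ T₂ = 605×(0.377)^0.400 = 409 K; V₂ = 77.0 L.
ΔU = nCvΔT = 1.84×12.5×(409−605) = -4490 J.
Q = 0 for an adiabatic process, so W = −ΔU = 4490 J.
State after step 1: P = 81.4 kPa, V = 77.0 L, T = 409 K.
Step 2 — Isothermal: T stays 409 K; PV = const ⇒ V₂ = 140 L, P₂ = 44.7 kPa.
ΔU = 0 (ideal gas, T constant).
W = nRT ln(V₂/V₁) = 1.84×8.314×409×ln(1.82) = 3760 J.
Q = ΔU + W = 3760 J.
Net over both steps: W = 8250 J, Q = 3760 J, ΔU = -4490 J.

8250 J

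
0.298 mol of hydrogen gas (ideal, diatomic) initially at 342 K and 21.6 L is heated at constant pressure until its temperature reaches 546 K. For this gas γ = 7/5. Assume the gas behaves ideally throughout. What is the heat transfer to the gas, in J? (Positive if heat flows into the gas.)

1770 J

P₁ = nRT₁/V₁ = 0.298×8.314×342/21.6 = 39.2 kPa.
Isobaric: P stays 39.2 kPa; V/T = const ⇒ T₂ = 546 K, V₂ = 34.5 L.
W = PΔV = 39.2×(34.5−21.6) kPa·L = 505 J.
ΔU = nCvΔT = 0.298×20.8×(546−342) = 1260 J.
Q = ΔU + W = nCpΔT = 1770 J.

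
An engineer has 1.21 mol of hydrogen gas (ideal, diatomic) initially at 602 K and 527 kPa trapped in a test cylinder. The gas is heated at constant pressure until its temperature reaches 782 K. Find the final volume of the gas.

14.9 L

V₁ = nRT₁/P₁ = 1.21×8.314×602/527 = 11.5 L.
Isobaric: P stays 527 kPa; V/T = const ⇒ T₂ = 782 K, V₂ = 14.9 L.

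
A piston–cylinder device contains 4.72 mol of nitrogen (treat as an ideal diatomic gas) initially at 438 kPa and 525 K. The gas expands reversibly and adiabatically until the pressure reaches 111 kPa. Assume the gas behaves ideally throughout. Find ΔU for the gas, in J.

-16700 J

V₁ = nRT₁/P₁ = 4.72×8.314×525/438 = 47.0 L.
Adiabatic: T₂/T₁ = (P₂/P₁)^((γ−1)/γ) ⇒ T₂ = 525×(0.253)^0.286 = 355 K; V₂ = 125 L.
For an ideal gas ΔU = nCvΔT with Cv = (5/2)R = 20.8 J/(mol·K).
ΔU = 4.72×20.8×(355−525) = -16700 J.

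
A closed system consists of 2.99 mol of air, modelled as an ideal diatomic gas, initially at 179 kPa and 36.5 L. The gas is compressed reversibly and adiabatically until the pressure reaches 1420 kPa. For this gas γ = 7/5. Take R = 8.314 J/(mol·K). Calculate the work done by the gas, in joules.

-13200 J

T₁ = P₁V₁/(nR) = 179×36.5/(2.99×8.314) = 263 K.
Adiabatic: T₂/T₁ = (P₂/P₁)^((γ−1)/γ) ⇒ T₂ = 263×(7.93)^0.286 = 475 K; V₂ = 8.31 L.
ΔU = nCvΔT = 2.99×20.8×(475−263) = 13200 J.
Q = 0 for an adiabatic process, so W = −ΔU = -13200 J.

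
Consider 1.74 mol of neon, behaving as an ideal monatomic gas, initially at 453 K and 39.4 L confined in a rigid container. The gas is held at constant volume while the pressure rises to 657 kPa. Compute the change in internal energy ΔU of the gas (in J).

P₁ = nRT₁/V₁ = 1.74×8.314×453/39.4 = 166 kPa.
Isochoric: V stays 39.4 L; P/T = const ⇒ T₂ = 1790 K, P₂ = 657 kPa.
For an ideal gas ΔU = nCvΔT with Cv = (3/2)R = 12.5 J/(mol·K).
ΔU = 1.74×12.5×(1790−453) = 29000 J.

29000 J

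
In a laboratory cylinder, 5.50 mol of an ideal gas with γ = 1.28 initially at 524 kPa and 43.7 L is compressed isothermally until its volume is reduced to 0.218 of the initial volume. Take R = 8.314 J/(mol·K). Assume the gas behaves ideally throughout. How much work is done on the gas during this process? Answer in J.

T₁ = P₁V₁/(nR) = 524×43.7/(5.50×8.314) = 501 K.
Isothermal: T stays 501 K; PV = const ⇒ V₂ = 9.53 L, P₂ = 2400 kPa.
W = nRT ln(V₂/V₁) = 5.50×8.314×501×ln(0.218) = -34900 J.
Work done on the gas = −W_by = 34900 J.

34900 J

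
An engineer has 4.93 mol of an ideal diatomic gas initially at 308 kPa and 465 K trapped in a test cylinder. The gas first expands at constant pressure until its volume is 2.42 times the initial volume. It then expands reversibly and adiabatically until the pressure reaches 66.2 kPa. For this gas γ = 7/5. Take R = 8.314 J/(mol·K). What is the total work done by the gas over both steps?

V₁ = nRT₁/P₁ = 4.93×8.314×465/308 = 61.9 L.
Step 1 — Isobaric: P stays 308 kPa; V/T = const ⇒ T₂ = 1130 K, V₂ = 150 L.
W = PΔV = 308×(150−61.9) kPa·L = 27100 J.
ΔU = nCvΔT = 4.93×20.8×(1130−465) = 67700 J.
Q = ΔU + W = nCpΔT = 94700 J.
State after step 1: P = 308 kPa, V = 150 L, T = 1130 K.
Step 2 — Adiabatic: T₂/T₁ = (P₂/P₁)^((γ−1)/γ) ⇒ T₂ = 1130×(0.215)^0.286 = 725 K; V₂ = 449 L.
ΔU = nCvΔT = 4.93×20.8×(725−1130) = -41000 J.
Q = 0 for an adiabatic process, so W = −ΔU = 41000 J.
Net over both steps: W = 68100 J, Q = 94700 J, ΔU = 26700 J.

68100 J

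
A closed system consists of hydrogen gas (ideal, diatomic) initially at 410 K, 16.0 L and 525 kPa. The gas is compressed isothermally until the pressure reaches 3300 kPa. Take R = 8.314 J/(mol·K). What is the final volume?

Isothermal: T stays 410 K; PV = const ⇒ V₂ = 2.55 L, P₂ = 3300 kPa.

2.55 L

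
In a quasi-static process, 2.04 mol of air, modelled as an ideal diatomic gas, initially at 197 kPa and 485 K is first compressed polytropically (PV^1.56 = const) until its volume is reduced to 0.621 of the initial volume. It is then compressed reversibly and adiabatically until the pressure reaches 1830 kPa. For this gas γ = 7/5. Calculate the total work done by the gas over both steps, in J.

-18700 J

V₁ = nRT₁/P₁ = 2.04×8.314×485/197 = 41.8 L.
Step 1 — Polytropic n=1.56: T₂ = T₁(V₁/V₂)^(n−1) = 485×(1.61)^0.56 = 633 K; P₂ = P₁(V₁/V₂)^n = 414 kPa.
W = (P₁V₁−P₂V₂)/(n−1) = (197×41.8−414×25.9)/0.56 = -4490 J.
ΔU = nCvΔT = 2.04×20.8×(633−485) = 6290 J.
Q = ΔU + W = 1800 J.
State after step 1: P = 414 kPa, V = 25.9 L, T = 633 K.
Step 2 — Adiabatic: T₂/T₁ = (P₂/P₁)^((γ−1)/γ) ⇒ T₂ = 633×(4.42)^0.286 = 968 K; V₂ = 8.97 L.
ΔU = nCvΔT = 2.04×20.8×(968−633) = 14200 J.
Q = 0 for an adiabatic process, so W = −ΔU = -14200 J.
Net over both steps: W = -18700 J, Q = 1800 J, ΔU = 20500 J.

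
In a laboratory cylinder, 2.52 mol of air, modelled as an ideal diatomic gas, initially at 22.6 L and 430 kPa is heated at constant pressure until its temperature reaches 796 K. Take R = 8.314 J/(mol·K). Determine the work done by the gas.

6960 J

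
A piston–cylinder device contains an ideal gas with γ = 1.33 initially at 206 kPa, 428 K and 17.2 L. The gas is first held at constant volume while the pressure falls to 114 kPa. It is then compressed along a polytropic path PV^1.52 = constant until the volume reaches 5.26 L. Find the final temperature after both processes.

n = P₁V₁/(RT₁) = 206×17.2/(8.314×428) = 0.996 mol.
Step 1 — Isochoric: V stays 17.2 L; P/T = const ⇒ T₂ = 237 K, P₂ = 114 kPa.
W = 0 (no volume change).
ΔU = nCvΔT = 0.996×25.2×(237−428) = -4800 J.
Q = ΔU = -4800 J.
State after step 1: P = 114 kPa, V = 17.2 L, T = 237 K.
Step 2 — Polytropic n=1.52: T₂ = T₁(V₁/V₂)^(n−1) = 237×(3.27)^0.52 = 439 K; P₂ = P₁(V₁/V₂)^n = 690 kPa.
W = (P₁V₁−P₂V₂)/(n−1) = (114×17.2−690×5.26)/0.52 = -3210 J.
ΔU = nCvΔT = 0.996×25.2×(439−237) = 5060 J.
Q = ΔU + W = 1850 J.
Net over both steps: W = -3210 J, Q = -2950 J, ΔU = 265 J.

439 K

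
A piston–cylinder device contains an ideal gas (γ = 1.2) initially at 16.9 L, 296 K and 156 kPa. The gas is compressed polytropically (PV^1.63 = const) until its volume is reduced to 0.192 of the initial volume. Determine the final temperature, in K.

Polytropic n=1.63: T₂ = T₁(V₁/V₂)^(n−1) = 296×(5.21)^0.63 = 837 K; P₂ = P₁(V₁/V₂)^n = 2300 kPa.

837 K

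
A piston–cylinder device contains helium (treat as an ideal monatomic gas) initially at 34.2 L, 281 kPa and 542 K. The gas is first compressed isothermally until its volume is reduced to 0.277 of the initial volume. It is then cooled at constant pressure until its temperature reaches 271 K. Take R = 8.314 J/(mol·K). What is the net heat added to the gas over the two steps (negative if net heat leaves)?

n = P₁V₁/(RT₁) = 281×34.2/(8.314×542) = 2.13 mol.
Step 1 — Isothermal: T stays 542 K; PV = const ⇒ V₂ = 9.47 L, P₂ = 1010 kPa.
ΔU = 0 (ideal gas, T constant).
W = nRT ln(V₂/V₁) = 2.13×8.314×542×ln(0.277) = -12300 J.
Q = ΔU + W = -12300 J.
State after step 1: P = 1010 kPa, V = 9.47 L, T = 542 K.
Step 2 — Isobaric: P stays 1010 kPa; V/T = const ⇒ T₂ = 271 K, V₂ = 4.74 L.
W = PΔV = 1010×(4.74−9.47) kPa·L = -4810 J.
ΔU = nCvΔT = 2.13×12.5×(271−542) = -7210 J.
Q = ΔU + W = nCpΔT = -12000 J.
Net over both steps: W = -17100 J, Q = -24300 J, ΔU = -7210 J.

-24300 J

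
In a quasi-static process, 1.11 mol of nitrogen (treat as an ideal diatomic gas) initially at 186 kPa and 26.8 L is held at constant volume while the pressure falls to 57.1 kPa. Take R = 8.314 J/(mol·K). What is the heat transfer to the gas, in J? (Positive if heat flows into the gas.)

T₁ = P₁V₁/(nR) = 186×26.8/(1.11×8.314) = 540 K.
Isochoric: V stays 26.8 L; P/T = const ⇒ T₂ = 166 K, P₂ = 57.1 kPa.
W = 0 (no volume change).
ΔU = nCvΔT = 1.11×20.8×(166−540) = -8640 J.
Q = ΔU = -8640 J.

-8640 J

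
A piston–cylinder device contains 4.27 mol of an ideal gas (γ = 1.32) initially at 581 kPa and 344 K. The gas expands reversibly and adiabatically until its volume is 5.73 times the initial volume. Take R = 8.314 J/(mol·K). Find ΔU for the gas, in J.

-16300 J

V₁ = nRT₁/P₁ = 4.27×8.314×344/581 = 21.0 L.
Adiabatic: TV^(γ−1) = const ⇒ T₂ = 344×(0.175)^0.320 = 197 K; PV^γ = const ⇒ P₂ = 58.0 kPa.
For an ideal gas ΔU = nCvΔT with Cv = R/(γ−1) = 26.0 J/(mol·K).
ΔU = 4.27×26.0×(197−344) = -16300 J.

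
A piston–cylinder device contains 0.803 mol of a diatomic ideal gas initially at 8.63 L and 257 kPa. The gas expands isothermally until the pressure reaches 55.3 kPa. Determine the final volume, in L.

40.1 L

T₁ = P₁V₁/(nR) = 257×8.63/(0.803×8.314) = 332 K.
Isothermal: T stays 332 K; PV = const ⇒ V₂ = 40.1 L, P₂ = 55.3 kPa.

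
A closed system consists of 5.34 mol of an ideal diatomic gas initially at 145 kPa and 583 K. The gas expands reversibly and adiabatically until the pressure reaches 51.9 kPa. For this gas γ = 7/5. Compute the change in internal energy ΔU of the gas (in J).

V₁ = nRT₁/P₁ = 5.34×8.314×583/145 = 179 L.
Adiabatic: T₂/T₁ = (P₂/P₁)^((γ−1)/γ) ⇒ T₂ = 583×(0.358)^0.286 = 435 K; V₂ = 372 L.
For an ideal gas ΔU = nCvΔT with Cv = (5/2)R = 20.8 J/(mol·K).
ΔU = 5.34×20.8×(435−583) = -16500 J.

-16500 J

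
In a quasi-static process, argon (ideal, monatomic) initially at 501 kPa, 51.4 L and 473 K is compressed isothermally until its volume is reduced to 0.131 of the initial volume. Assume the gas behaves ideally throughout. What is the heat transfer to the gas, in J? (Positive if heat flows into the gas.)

n = P₁V₁/(RT₁) = 501×51.4/(8.314×473) = 6.55 mol.
Isothermal: T stays 473 K; PV = const ⇒ V₂ = 6.73 L, P₂ = 3820 kPa.
ΔU = 0 (ideal gas, T constant).
W = nRT ln(V₂/V₁) = 6.55×8.314×473×ln(0.131) = -52300 J.
Q = ΔU + W = -52300 J.

-52300 J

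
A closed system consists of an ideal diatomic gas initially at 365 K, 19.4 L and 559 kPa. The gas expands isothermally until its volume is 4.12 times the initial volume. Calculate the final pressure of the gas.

136 kPa

Isothermal: T stays 365 K; PV = const ⇒ V₂ = 79.9 L, P₂ = 136 kPa.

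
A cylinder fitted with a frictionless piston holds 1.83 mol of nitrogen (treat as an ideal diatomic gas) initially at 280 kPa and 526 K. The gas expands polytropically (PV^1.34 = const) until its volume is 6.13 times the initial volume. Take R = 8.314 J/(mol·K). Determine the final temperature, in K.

V₁ = nRT₁/P₁ = 1.83×8.314×526/280 = 28.6 L.
Polytropic n=1.34: T₂ = T₁(V₁/V₂)^(n−1) = 526×(0.163)^0.34 = 284 K; P₂ = P₁(V₁/V₂)^n = 24.7 kPa.

284 K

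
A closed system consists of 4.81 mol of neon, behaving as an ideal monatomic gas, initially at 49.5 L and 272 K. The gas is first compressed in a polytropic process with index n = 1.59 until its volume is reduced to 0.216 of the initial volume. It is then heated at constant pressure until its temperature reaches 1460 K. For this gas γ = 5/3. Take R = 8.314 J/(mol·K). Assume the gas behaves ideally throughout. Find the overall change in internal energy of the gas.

71300 J

P₁ = nRT₁/V₁ = 4.81×8.314×272/49.5 = 220 kPa.
Step 1 — Polytropic n=1.59: T₂ = T₁(V₁/V₂)^(n−1) = 272×(4.63)^0.59 = 672 K; P₂ = P₁(V₁/V₂)^n = 2510 kPa.
W = (P₁V₁−P₂V₂)/(n−1) = (220×49.5−2510×10.7)/0.59 = -27100 J.
ΔU = nCvΔT = 4.81×12.5×(672−272) = 24000 J.
Q = ΔU + W = -3120 J.
State after step 1: P = 2510 kPa, V = 10.7 L, T = 672 K.
Step 2 — Isobaric: P stays 2510 kPa; V/T = const ⇒ T₂ = 1460 K, V₂ = 23.2 L.
W = PΔV = 2510×(23.2−10.7) kPa·L = 31500 J.
ΔU = nCvΔT = 4.81×12.5×(1460−672) = 47300 J.
Q = ΔU + W = nCpΔT = 78800 J.
Net over both steps: W = 4420 J, Q = 75700 J, ΔU = 71300 J.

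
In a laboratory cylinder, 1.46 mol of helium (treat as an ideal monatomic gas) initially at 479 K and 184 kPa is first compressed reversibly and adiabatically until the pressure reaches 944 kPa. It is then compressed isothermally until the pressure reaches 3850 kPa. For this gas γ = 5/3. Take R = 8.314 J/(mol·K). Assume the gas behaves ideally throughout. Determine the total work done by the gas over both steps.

-23800 J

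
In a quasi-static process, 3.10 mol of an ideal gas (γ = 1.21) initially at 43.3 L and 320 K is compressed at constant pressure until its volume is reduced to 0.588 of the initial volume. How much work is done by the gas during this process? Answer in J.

P₁ = nRT₁/V₁ = 3.10×8.314×320/43.3 = 190 kPa.
Isobaric: P stays 190 kPa; V/T = const ⇒ T₂ = 188 K, V₂ = 25.5 L.
W = PΔV = 190×(25.5−43.3) kPa·L = -3400 J.

-3400 J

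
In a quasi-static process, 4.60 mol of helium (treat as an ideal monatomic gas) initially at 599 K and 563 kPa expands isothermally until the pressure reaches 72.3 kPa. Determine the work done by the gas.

47000 J

V₁ = nRT₁/P₁ = 4.60×8.314×599/563 = 40.7 L.
Isothermal: T stays 599 K; PV = const ⇒ V₂ = 317 L, P₂ = 72.3 kPa.
W = nRT ln(V₂/V₁) = 4.60×8.314×599×ln(7.79) = 47000 J.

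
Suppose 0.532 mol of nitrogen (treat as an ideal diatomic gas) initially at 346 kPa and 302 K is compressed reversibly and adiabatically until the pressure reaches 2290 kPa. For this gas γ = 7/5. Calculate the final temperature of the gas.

518 K

V₁ = nRT₁/P₁ = 0.532×8.314×302/346 = 3.86 L.
Adiabatic: T₂/T₁ = (P₂/P₁)^((γ−1)/γ) ⇒ T₂ = 302×(6.62)^0.286 = 518 K; V₂ = 1.00 L.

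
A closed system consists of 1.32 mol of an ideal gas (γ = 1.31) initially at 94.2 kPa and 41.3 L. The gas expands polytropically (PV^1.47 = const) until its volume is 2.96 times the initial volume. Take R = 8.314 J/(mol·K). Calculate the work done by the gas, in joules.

T₁ = P₁V₁/(nR) = 94.2×41.3/(1.32×8.314) = 355 K.
Polytropic n=1.47: T₂ = T₁(V₁/V₂)^(n−1) = 355×(0.338)^0.47 = 213 K; P₂ = P₁(V₁/V₂)^n = 19.1 kPa.
W = (P₁V₁−P₂V₂)/(n−1) = (94.2×41.3−19.1×122)/0.47 = 3310 J.

3310 J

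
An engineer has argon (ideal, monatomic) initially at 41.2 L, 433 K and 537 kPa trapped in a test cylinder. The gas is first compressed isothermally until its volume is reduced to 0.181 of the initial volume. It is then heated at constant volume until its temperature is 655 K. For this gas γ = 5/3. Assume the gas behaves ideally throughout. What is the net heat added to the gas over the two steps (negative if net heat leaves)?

n = P₁V₁/(RT₁) = 537×41.2/(8.314×433) = 6.15 mol.
Step 1 — Isothermal: T stays 433 K; PV = const ⇒ V₂ = 7.46 L, P₂ = 2970 kPa.
ΔU = 0 (ideal gas, T constant).
W = nRT ln(V₂/V₁) = 6.15×8.314×433×ln(0.181) = -37800 J.
Q = ΔU + W = -37800 J.
State after step 1: P = 2970 kPa, V = 7.46 L, T = 433 K.
Step 2 — Isochoric: V stays 7.46 L; P/T = const ⇒ T₂ = 655 K, P₂ = 4490 kPa.
W = 0 (no volume change).
ΔU = nCvΔT = 6.15×12.5×(655−433) = 17000 J.
Q = ΔU = 17000 J.
Net over both steps: W = -37800 J, Q = -20800 J, ΔU = 17000 J.

-20800 J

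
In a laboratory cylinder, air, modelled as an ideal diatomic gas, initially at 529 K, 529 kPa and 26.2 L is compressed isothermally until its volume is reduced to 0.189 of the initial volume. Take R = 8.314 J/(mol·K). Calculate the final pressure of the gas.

Isothermal: T stays 529 K; PV = const ⇒ V₂ = 4.95 L, P₂ = 2800 kPa.

2800 kPa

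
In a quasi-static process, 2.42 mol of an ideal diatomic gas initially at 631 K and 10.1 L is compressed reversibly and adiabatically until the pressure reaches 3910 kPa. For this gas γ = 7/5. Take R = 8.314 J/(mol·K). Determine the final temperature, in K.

873 K

P₁ = nRT₁/V₁ = 2.42×8.314×631/10.1 = 1260 kPa.
Adiabatic: T₂/T₁ = (P₂/P₁)^((γ−1)/γ) ⇒ T₂ = 631×(3.11)^0.286 = 873 K; V₂ = 4.49 L.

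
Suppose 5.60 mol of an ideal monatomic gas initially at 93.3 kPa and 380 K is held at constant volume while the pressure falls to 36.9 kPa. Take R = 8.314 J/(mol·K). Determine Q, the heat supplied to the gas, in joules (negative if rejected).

-16000 J

V₁ = nRT₁/P₁ = 5.60×8.314×380/93.3 = 190 L.
Isochoric: V stays 190 L; P/T = const ⇒ T₂ = 150 K, P₂ = 36.9 kPa.
W = 0 (no volume change).
ΔU = nCvΔT = 5.60×12.5×(150−380) = -16000 J.
Q = ΔU = -16000 J.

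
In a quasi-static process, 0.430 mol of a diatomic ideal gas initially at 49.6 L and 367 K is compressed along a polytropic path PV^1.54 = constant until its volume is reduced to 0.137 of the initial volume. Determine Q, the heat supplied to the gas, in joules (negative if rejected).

1640 J

P₁ = nRT₁/V₁ = 0.430×8.314×367/49.6 = 26.5 kPa.
Polytropic n=1.54: T₂ = T₁(V₁/V₂)^(n−1) = 367×(7.30)^0.54 = 1070 K; P₂ = P₁(V₁/V₂)^n = 565 kPa.
W = (P₁V₁−P₂V₂)/(n−1) = (26.5×49.6−565×6.80)/0.54 = -4680 J.
ΔU = nCvΔT = 0.430×20.8×(1070−367) = 6320 J.
Q = ΔU + W = 1640 J.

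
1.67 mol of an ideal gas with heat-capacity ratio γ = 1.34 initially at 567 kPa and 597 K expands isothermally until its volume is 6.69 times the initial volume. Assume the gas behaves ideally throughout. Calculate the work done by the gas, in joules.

V₁ = nRT₁/P₁ = 1.67×8.314×597/567 = 14.6 L.
Isothermal: T stays 597 K; PV = const ⇒ V₂ = 97.8 L, P₂ = 84.8 kPa.
W = nRT ln(V₂/V₁) = 1.67×8.314×597×ln(6.69) = 15800 J.

15800 J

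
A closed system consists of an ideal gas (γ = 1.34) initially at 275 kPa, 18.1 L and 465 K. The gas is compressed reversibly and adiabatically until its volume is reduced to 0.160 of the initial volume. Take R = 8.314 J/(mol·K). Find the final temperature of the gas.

Adiabatic: TV^(γ−1) = const ⇒ T₂ = 465×(6.25)^0.340 = 867 K; PV^γ = const ⇒ P₂ = 3200 kPa.

867 K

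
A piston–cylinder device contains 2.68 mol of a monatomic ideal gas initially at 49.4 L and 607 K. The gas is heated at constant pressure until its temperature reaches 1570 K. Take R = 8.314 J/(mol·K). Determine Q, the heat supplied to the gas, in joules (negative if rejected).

P₁ = nRT₁/V₁ = 2.68×8.314×607/49.4 = 274 kPa.
Isobaric: P stays 274 kPa; V/T = const ⇒ T₂ = 1570 K, V₂ = 128 L.
W = PΔV = 274×(128−49.4) kPa·L = 21500 J.
ΔU = nCvΔT = 2.68×12.5×(1570−607) = 32200 J.
Q = ΔU + W = nCpΔT = 53600 J.

53600 J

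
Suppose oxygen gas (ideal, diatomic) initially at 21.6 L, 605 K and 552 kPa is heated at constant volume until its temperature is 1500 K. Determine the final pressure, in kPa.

1370 kPa

Isochoric: V stays 21.6 L; P/T = const ⇒ T₂ = 1500 K, P₂ = 1370 kPa.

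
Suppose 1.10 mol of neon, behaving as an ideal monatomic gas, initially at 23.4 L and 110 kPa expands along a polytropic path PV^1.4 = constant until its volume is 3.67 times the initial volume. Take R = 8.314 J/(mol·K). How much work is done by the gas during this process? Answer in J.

T₁ = P₁V₁/(nR) = 110×23.4/(1.10×8.314) = 281 K.
Polytropic n=1.4: T₂ = T₁(V₁/V₂)^(n−1) = 281×(0.272)^0.40 = 167 K; P₂ = P₁(V₁/V₂)^n = 17.8 kPa.
W = (P₁V₁−P₂V₂)/(n−1) = (110×23.4−17.8×85.9)/0.40 = 2610 J.

2610 J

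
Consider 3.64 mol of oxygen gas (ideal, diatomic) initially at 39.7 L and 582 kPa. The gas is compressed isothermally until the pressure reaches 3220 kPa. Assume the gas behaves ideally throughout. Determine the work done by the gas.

-39500 J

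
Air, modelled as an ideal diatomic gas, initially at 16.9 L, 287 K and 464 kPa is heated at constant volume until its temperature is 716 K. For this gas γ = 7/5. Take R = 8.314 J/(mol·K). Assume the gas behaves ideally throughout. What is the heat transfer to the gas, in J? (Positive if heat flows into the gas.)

29300 J

n = P₁V₁/(RT₁) = 464×16.9/(8.314×287) = 3.29 mol.
Isochoric: V stays 16.9 L; P/T = const ⇒ T₂ = 716 K, P₂ = 1160 kPa.
W = 0 (no volume change).
ΔU = nCvΔT = 3.29×20.8×(716−287) = 29300 J.
Q = ΔU = 29300 J.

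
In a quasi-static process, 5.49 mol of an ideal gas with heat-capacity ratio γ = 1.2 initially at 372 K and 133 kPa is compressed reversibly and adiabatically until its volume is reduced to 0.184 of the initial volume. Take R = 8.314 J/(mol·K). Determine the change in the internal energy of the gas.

34200 J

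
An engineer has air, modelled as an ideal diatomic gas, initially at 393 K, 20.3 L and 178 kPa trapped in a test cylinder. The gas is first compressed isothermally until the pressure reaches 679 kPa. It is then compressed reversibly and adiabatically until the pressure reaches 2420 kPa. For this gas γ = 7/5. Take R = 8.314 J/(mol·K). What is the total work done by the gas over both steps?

-8790 J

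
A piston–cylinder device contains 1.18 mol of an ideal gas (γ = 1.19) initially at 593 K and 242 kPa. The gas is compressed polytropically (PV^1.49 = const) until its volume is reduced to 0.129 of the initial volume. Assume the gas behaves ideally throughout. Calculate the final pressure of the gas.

V₁ = nRT₁/P₁ = 1.18×8.314×593/242 = 24.0 L.
Polytropic n=1.49: T₂ = T₁(V₁/V₂)^(n−1) = 593×(7.75)^0.49 = 1620 K; P₂ = P₁(V₁/V₂)^n = 5120 kPa.

5120 kPa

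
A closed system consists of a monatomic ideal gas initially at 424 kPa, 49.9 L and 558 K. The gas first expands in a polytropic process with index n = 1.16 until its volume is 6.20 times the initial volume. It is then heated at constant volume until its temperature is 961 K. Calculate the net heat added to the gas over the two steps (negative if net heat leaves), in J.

56400 J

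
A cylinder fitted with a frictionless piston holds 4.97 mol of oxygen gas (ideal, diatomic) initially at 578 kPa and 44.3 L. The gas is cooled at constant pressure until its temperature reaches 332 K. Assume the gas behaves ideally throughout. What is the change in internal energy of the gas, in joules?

T₁ = P₁V₁/(nR) = 578×44.3/(4.97×8.314) = 620 K.
Isobaric: P stays 578 kPa; V/T = const ⇒ T₂ = 332 K, V₂ = 23.7 L.
For an ideal gas ΔU = nCvΔT with Cv = (5/2)R = 20.8 J/(mol·K).
ΔU = 4.97×20.8×(332−620) = -29700 J.

-29700 J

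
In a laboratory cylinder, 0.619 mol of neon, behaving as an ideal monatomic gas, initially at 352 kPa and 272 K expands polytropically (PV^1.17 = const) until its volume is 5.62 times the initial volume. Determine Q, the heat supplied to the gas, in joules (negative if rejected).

V₁ = nRT₁/P₁ = 0.619×8.314×272/352 = 3.98 L.
Polytropic n=1.17: T₂ = T₁(V₁/V₂)^(n−1) = 272×(0.178)^0.17 = 203 K; P₂ = P₁(V₁/V₂)^n = 46.7 kPa.
W = (P₁V₁−P₂V₂)/(n−1) = (352×3.98−46.7×22.3)/0.17 = 2090 J.
ΔU = nCvΔT = 0.619×12.5×(203−272) = -534 J.
Q = ΔU + W = 1560 J.

1560 J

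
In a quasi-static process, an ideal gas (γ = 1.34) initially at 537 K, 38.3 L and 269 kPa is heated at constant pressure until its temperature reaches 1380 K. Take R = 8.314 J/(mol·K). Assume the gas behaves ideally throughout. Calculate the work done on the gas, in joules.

n = P₁V₁/(RT₁) = 269×38.3/(8.314×537) = 2.31 mol.
Isobaric: P stays 269 kPa; V/T = const ⇒ T₂ = 1380 K, V₂ = 98.4 L.
W = PΔV = 269×(98.4−38.3) kPa·L = 16200 J.
Work done on the gas = −W_by = -16200 J.

-16200 J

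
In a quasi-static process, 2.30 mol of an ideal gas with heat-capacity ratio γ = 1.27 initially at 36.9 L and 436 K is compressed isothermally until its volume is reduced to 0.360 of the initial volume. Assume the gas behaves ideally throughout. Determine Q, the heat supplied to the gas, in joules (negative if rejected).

-8520 J

P₁ = nRT₁/V₁ = 2.30×8.314×436/36.9 = 226 kPa.
Isothermal: T stays 436 K; PV = const ⇒ V₂ = 13.3 L, P₂ = 628 kPa.
ΔU = 0 (ideal gas, T constant).
W = nRT ln(V₂/V₁) = 2.30×8.314×436×ln(0.360) = -8520 J.
Q = ΔU + W = -8520 J.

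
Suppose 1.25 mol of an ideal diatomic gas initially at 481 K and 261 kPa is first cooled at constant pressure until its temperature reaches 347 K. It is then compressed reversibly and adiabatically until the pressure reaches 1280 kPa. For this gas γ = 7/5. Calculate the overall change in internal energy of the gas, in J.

1700 J

V₁ = nRT₁/P₁ = 1.25×8.314×481/261 = 19.2 L.
Step 1 — Isobaric: P stays 261 kPa; V/T = const ⇒ T₂ = 347 K, V₂ = 13.8 L.
W = PΔV = 261×(13.8−19.2) kPa·L = -1390 J.
ΔU = nCvΔT = 1.25×20.8×(347−481) = -3480 J.
Q = ΔU + W = nCpΔT = -4870 J.
State after step 1: P = 261 kPa, V = 13.8 L, T = 347 K.
Step 2 — Adiabatic: T₂/T₁ = (P₂/P₁)^((γ−1)/γ) ⇒ T₂ = 347×(4.90)^0.286 = 547 K; V₂ = 4.44 L.
ΔU = nCvΔT = 1.25×20.8×(547−347) = 5180 J.
Q = 0 for an adiabatic process, so W = −ΔU = -5180 J.
Net over both steps: W = -6580 J, Q = -4870 J, ΔU = 1700 J.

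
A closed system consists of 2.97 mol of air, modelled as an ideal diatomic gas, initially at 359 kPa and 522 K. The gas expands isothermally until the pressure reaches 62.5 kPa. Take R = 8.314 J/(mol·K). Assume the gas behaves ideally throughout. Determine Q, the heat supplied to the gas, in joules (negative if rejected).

22500 J

V₁ = nRT₁/P₁ = 2.97×8.314×522/359 = 35.9 L.
Isothermal: T stays 522 K; PV = const ⇒ V₂ = 206 L, P₂ = 62.5 kPa.
ΔU = 0 (ideal gas, T constant).
W = nRT ln(V₂/V₁) = 2.97×8.314×522×ln(5.74) = 22500 J.
Q = ΔU + W = 22500 J.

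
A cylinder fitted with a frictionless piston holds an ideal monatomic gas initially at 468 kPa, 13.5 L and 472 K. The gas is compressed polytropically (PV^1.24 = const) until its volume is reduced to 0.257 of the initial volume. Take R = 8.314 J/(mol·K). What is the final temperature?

654 K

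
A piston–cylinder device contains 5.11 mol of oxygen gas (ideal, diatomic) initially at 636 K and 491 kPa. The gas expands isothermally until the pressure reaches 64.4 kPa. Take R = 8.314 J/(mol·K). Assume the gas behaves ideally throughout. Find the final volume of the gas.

420 L

V₁ = nRT₁/P₁ = 5.11×8.314×636/491 = 55.0 L.
Isothermal: T stays 636 K; PV = const ⇒ V₂ = 420 L, P₂ = 64.4 kPa.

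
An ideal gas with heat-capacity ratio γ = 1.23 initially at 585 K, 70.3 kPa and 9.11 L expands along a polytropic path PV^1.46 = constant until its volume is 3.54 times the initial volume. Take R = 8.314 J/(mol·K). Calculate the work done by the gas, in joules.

n = P₁V₁/(RT₁) = 70.3×9.11/(8.314×585) = 0.132 mol.
Polytropic n=1.46: T₂ = T₁(V₁/V₂)^(n−1) = 585×(0.282)^0.46 = 327 K; P₂ = P₁(V₁/V₂)^n = 11.1 kPa.
W = (P₁V₁−P₂V₂)/(n−1) = (70.3×9.11−11.1×32.2)/0.46 = 614 J.

614 J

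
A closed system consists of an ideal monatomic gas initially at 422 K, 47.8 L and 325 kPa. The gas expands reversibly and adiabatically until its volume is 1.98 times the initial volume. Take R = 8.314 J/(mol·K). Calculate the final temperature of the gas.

Adiabatic: TV^(γ−1) = const ⇒ T₂ = 422×(0.505)^0.667 = 268 K; PV^γ = const ⇒ P₂ = 104 kPa.

268 K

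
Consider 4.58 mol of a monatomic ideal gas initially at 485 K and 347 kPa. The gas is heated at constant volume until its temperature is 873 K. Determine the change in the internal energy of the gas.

22200 J

V₁ = nRT₁/P₁ = 4.58×8.314×485/347 = 53.2 L.
Isochoric: V stays 53.2 L; P/T = const ⇒ T₂ = 873 K, P₂ = 625 kPa.
For an ideal gas ΔU = nCvΔT with Cv = (3/2)R = 12.5 J/(mol·K).
ΔU = 4.58×12.5×(873−485) = 22200 J.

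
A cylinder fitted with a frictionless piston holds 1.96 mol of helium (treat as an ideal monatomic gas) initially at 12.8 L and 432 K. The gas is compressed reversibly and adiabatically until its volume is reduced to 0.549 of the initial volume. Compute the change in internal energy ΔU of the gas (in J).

5190 J

P₁ = nRT₁/V₁ = 1.96×8.314×432/12.8 = 550 kPa.
Adiabatic: TV^(γ−1) = const ⇒ T₂ = 432×(1.82)^0.667 = 644 K; PV^γ = const ⇒ P₂ = 1490 kPa.
For an ideal gas ΔU = nCvΔT with Cv = (3/2)R = 12.5 J/(mol·K).
ΔU = 1.96×12.5×(644−432) = 5190 J.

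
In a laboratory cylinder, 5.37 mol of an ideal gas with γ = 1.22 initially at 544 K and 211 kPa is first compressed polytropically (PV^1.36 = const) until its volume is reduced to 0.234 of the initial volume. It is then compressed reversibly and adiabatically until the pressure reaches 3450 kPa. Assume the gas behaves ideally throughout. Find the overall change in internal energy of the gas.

105000 J

V₁ = nRT₁/P₁ = 5.37×8.314×544/211 = 115 L.
Step 1 — Polytropic n=1.36: T₂ = T₁(V₁/V₂)^(n−1) = 544×(4.27)^0.36 = 918 K; P₂ = P₁(V₁/V₂)^n = 1520 kPa.
W = (P₁V₁−P₂V₂)/(n−1) = (211×115−1520×26.9)/0.36 = -46300 J.
ΔU = nCvΔT = 5.37×37.8×(918−544) = 75800 J.
Q = ΔU + W = 29500 J.
State after step 1: P = 1520 kPa, V = 26.9 L, T = 918 K.
Step 2 — Adiabatic: T₂/T₁ = (P₂/P₁)^((γ−1)/γ) ⇒ T₂ = 918×(2.27)^0.180 = 1060 K; V₂ = 13.8 L.
ΔU = nCvΔT = 5.37×37.8×(1060−918) = 29600 J.
Q = 0 for an adiabatic process, so W = −ΔU = -29600 J.
Net over both steps: W = -76000 J, Q = 29500 J, ΔU = 105000 J.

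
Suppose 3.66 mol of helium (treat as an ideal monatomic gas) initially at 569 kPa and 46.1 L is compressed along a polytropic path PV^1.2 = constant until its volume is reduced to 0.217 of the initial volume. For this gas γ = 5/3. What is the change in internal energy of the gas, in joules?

14100 J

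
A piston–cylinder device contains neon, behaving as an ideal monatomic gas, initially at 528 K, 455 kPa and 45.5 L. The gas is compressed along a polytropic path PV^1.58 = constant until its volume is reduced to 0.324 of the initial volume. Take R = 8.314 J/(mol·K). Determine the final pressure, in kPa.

2700 kPa

Polytropic n=1.58: T₂ = T₁(V₁/V₂)^(n−1) = 528×(3.09)^0.58 = 1020 K; P₂ = P₁(V₁/V₂)^n = 2700 kPa.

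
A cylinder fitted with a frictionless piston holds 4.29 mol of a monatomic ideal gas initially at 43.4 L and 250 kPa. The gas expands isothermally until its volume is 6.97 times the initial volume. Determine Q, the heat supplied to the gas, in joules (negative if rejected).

T₁ = P₁V₁/(nR) = 250×43.4/(4.29×8.314) = 304 K.
Isothermal: T stays 304 K; PV = const ⇒ V₂ = 302 L, P₂ = 35.9 kPa.
ΔU = 0 (ideal gas, T constant).
W = nRT ln(V₂/V₁) = 4.29×8.314×304×ln(6.97) = 21100 J.
Q = ΔU + W = 21100 J.

21100 J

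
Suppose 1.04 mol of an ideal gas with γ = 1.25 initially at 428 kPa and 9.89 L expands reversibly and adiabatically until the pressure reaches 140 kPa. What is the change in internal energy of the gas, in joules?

-3390 J

T₁ = P₁V₁/(nR) = 428×9.89/(1.04×8.314) = 490 K.
Adiabatic: T₂/T₁ = (P₂/P₁)^((γ−1)/γ) ⇒ T₂ = 490×(0.327)^0.200 = 392 K; V₂ = 24.2 L.
For an ideal gas ΔU = nCvΔT with Cv = R/(γ−1) = 33.3 J/(mol·K).
ΔU = 1.04×33.3×(392−490) = -3390 J.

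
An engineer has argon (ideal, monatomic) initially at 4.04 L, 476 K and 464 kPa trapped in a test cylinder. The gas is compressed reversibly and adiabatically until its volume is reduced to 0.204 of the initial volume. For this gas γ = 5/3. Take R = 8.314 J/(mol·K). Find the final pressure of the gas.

6560 kPa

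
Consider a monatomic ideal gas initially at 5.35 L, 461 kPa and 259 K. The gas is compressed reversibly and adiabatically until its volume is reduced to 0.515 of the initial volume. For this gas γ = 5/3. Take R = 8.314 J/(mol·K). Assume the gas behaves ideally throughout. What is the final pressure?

1390 kPa

Adiabatic: TV^(γ−1) = const ⇒ T₂ = 259×(1.94)^0.667 = 403 K; PV^γ = const ⇒ P₂ = 1390 kPa.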